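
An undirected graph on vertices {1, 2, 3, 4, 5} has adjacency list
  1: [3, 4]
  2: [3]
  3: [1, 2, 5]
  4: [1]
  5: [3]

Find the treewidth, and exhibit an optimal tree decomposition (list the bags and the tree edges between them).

Treewidth 1.
Bags: B1 = {3, 5}  B2 = {1, 3}  B3 = {2, 3}  B4 = {1, 4}
Tree: B1–B2, B2–B3, B2–B4

Every bag has size at most 2, so the width is 2 − 1 = 1 and tw(G) ≤ 1. Any graph with an edge has treewidth ≥ 1, and G has the edge 5–3. Hence tw(G) = 1 exactly.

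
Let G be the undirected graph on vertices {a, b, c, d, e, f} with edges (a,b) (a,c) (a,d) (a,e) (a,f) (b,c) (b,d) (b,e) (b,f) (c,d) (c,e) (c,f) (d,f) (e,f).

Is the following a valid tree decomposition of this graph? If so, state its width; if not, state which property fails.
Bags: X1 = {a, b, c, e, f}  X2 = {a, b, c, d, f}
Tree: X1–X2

Yes; width 4.

Checking the three conditions: (i) the bags cover all of {a, b, c, d, e, f}; (ii) for each edge, some bag contains both endpoints; (iii) the bags containing any fixed vertex form a subtree. All hold, so the decomposition is valid with width 5 − 1 = 4.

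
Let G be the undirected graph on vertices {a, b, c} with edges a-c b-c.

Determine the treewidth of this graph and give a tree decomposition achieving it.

Every bag has size at most 2, so the width is 2 − 1 = 1 and tw(G) ≤ 1. Since G has at least one edge (e.g. b–c), it is not an edgeless graph, so tw(G) ≥ 1. Combining the bounds, tw(G) = 1.

Treewidth 1.
One such decomposition:
Bags: B1 = {b, c}  B2 = {a, c}
Tree: B1–B2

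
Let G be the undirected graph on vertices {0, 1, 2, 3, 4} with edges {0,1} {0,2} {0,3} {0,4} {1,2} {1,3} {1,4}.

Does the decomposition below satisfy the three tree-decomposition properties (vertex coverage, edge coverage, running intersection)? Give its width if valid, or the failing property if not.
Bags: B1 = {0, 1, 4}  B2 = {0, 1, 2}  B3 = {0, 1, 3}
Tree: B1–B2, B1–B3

Checking the three conditions: (i) the bags cover all of {0, 1, 2, 3, 4}; (ii) for each edge, some bag contains both endpoints; (iii) the bags containing any fixed vertex form a subtree. All hold, so the decomposition is valid with width 3 − 1 = 2.

Yes; width 2.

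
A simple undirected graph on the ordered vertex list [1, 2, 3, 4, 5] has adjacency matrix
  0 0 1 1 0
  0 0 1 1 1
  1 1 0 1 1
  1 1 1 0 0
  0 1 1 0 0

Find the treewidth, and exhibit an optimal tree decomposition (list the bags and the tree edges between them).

Treewidth 2.
One such decomposition:
Bags: B1 = {1, 3, 4}  B2 = {2, 3, 4}  B3 = {2, 3, 5}
Tree: B1–B2, B2–B3

Each bag holds 3 vertices, so the decomposition has width 2, which upper-bounds the treewidth. Conversely, {1, 3, 4} is a clique of size 3, and the vertices of any clique must share a bag in every tree decomposition; so some bag has ≥ 3 vertices and tw(G) ≥ 2. Combining the bounds, tw(G) = 2.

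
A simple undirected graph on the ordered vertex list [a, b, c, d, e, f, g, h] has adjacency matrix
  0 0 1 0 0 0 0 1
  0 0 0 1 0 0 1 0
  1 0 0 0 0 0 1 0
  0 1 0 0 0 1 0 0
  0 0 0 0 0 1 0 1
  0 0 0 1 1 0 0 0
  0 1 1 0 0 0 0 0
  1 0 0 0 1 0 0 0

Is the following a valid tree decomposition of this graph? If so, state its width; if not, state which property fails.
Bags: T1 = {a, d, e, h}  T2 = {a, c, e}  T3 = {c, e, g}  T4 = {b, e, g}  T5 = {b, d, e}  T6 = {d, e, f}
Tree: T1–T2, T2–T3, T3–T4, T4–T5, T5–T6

No — bags containing vertex d are not connected in the tree.

A tree decomposition must satisfy three properties: every vertex lies in some bag; for every edge, both endpoints lie together in some bag; and for every vertex, the bags containing it form a connected subtree. Here bags containing vertex d are not connected in the tree, so the decomposition is invalid.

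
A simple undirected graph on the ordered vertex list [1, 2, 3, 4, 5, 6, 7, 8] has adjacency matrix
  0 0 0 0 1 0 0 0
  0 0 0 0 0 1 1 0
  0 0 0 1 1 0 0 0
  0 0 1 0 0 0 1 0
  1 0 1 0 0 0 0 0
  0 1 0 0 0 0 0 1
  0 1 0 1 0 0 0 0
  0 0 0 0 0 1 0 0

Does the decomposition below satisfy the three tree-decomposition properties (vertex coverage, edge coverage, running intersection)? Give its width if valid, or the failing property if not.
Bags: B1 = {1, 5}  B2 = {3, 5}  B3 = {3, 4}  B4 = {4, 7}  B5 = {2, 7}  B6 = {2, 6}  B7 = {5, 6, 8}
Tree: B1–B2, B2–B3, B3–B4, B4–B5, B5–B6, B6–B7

No — bags containing vertex 5 are not connected in the tree.

A tree decomposition must satisfy three properties: every vertex lies in some bag; for every edge, both endpoints lie together in some bag; and for every vertex, the bags containing it form a connected subtree. Here bags containing vertex 5 are not connected in the tree, so the decomposition is invalid.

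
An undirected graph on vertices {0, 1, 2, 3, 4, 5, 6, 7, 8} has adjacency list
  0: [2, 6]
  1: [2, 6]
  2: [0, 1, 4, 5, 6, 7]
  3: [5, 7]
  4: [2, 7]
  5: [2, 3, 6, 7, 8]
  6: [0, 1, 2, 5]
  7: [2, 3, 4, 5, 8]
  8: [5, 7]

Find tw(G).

A width-2 tree decomposition is:
Bags: B1 = {2, 5, 6}  B2 = {0, 2, 6}  B3 = {1, 2, 6}  B4 = {2, 5, 7}  B5 = {5, 7, 8}  B6 = {3, 5, 7}  B7 = {2, 4, 7}
Tree: B1–B2, B1–B3, B1–B4, B4–B5, B4–B6, B4–B7
The largest bag has 3 vertices, giving width 2; this decomposition certifies tw(G) ≤ 2. On the other hand G contains the 3-clique {5, 7, 8}. A clique must lie in a single bag of any decomposition, so no decomposition can have width below 2. Therefore the treewidth is 2.

2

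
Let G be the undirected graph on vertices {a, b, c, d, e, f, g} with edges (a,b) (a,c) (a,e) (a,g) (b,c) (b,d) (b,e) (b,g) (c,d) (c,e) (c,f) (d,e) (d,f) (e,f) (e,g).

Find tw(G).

A width-3 tree decomposition is:
Bags: B1 = {b, c, d, e}  B2 = {c, d, e, f}  B3 = {a, b, c, e}  B4 = {a, b, e, g}
Tree: B1–B2, B1–B3, B3–B4
The largest bag has 4 vertices, giving width 3; this decomposition certifies tw(G) ≤ 3. For the lower bound, the 4 vertices {c, d, e, f} are pairwise adjacent, and any tree decomposition puts a clique entirely inside one bag — forcing width ≥ 3. Combining the bounds, tw(G) = 3.

3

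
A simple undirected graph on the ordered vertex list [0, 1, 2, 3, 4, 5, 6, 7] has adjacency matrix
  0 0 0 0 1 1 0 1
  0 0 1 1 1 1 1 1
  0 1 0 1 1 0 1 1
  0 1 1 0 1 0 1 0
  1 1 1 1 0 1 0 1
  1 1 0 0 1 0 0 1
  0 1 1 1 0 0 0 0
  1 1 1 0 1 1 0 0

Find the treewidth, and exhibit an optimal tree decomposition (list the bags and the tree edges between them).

Treewidth 3.
One optimal decomposition is:
Bags: B1 = {1, 4, 5, 7}  B2 = {0, 4, 5, 7}  B3 = {1, 2, 4, 7}  B4 = {1, 2, 3, 4}  B5 = {1, 2, 3, 6}
Tree: B1–B2, B1–B3, B3–B4, B4–B5

Every bag has size at most 4, so the width is 4 − 1 = 3 and tw(G) ≤ 3. Conversely, {0, 4, 5, 7} is a clique of size 4, and the vertices of any clique must share a bag in every tree decomposition; so some bag has ≥ 4 vertices and tw(G) ≥ 3. Combining the bounds, tw(G) = 3.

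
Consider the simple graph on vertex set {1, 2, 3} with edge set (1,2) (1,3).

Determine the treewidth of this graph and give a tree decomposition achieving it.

Treewidth 1.
Bags: B1 = {1, 3}  B2 = {1, 2}
Tree: B1–B2

Every bag has size at most 2, so the width is 2 − 1 = 1 and tw(G) ≤ 1. G has an edge, so its treewidth is at least 1. The upper and lower bounds meet at 1, so that is the treewidth.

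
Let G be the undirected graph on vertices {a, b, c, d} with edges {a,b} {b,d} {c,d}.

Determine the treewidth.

1

A width-1 tree decomposition is:
Bags: B1 = {a, b}  B2 = {b, d}  B3 = {c, d}
Tree: B1–B2, B2–B3
The largest bag has 2 vertices, giving width 1; this decomposition certifies tw(G) ≤ 1. Since G has at least one edge (e.g. a–b), it is not an edgeless graph, so tw(G) ≥ 1. Hence tw(G) = 1 exactly.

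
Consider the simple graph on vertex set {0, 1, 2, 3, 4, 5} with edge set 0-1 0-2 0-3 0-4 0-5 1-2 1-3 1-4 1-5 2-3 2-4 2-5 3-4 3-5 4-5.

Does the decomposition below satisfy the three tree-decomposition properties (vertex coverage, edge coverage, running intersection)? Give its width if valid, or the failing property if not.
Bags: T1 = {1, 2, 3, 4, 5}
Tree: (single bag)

A tree decomposition must satisfy three properties: every vertex lies in some bag; for every edge, both endpoints lie together in some bag; and for every vertex, the bags containing it form a connected subtree. Here vertex 0 appears in no bag, so the decomposition is invalid.

No — vertex 0 appears in no bag.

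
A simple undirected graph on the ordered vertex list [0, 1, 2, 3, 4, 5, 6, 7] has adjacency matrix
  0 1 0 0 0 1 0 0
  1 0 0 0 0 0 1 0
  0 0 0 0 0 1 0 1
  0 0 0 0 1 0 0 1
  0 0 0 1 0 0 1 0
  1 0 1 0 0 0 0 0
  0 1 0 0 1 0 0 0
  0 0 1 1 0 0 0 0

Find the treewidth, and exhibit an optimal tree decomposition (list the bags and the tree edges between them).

Treewidth 2.
Bags: B1 = {2, 3, 7}  B2 = {2, 3, 4}  B3 = {2, 4, 6}  B4 = {1, 2, 6}  B5 = {0, 1, 2}  B6 = {0, 2, 5}
Tree: B1–B2, B2–B3, B3–B4, B4–B5, B5–B6

Every bag has size at most 3, so the width is 3 − 1 = 2 and tw(G) ≤ 2. Since 2–7–3–4–6–1–0–5–2 is a cycle in G, G is not acyclic. Forests are exactly the graphs of treewidth ≤ 1, so tw(G) ≥ 2. Therefore the treewidth is 2.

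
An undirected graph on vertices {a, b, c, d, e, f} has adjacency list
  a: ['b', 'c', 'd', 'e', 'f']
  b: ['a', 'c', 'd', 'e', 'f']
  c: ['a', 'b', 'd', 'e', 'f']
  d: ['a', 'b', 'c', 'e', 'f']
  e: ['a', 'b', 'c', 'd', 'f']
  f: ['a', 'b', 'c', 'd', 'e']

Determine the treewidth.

5

A width-5 tree decomposition is:
Bags: B1 = {a, b, c, d, e, f}
Tree: (single bag)
A single bag containing all 6 vertices is trivially a valid decomposition of width 5. Conversely, {a, b, c, d, e, f} is a clique of size 6, and the vertices of any clique must share a bag in every tree decomposition; so some bag has ≥ 6 vertices and tw(G) ≥ 5. The upper and lower bounds meet at 5, so that is the treewidth.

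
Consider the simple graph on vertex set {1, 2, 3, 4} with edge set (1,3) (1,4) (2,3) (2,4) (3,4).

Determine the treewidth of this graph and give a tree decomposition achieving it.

Each bag holds 3 vertices, so the decomposition has width 2, which upper-bounds the treewidth. On the other hand G contains the 3-clique {1, 3, 4}. A clique must lie in a single bag of any decomposition, so no decomposition can have width below 2. Hence tw(G) = 2 exactly.

Treewidth 2.
One optimal decomposition is:
Bags: B1 = {1, 3, 4}  B2 = {2, 3, 4}
Tree: B1–B2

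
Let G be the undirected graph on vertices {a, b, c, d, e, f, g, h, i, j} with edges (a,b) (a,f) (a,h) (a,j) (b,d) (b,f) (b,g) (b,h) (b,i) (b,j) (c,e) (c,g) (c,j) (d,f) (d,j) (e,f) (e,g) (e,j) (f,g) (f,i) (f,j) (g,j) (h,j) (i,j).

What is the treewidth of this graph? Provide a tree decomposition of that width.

Each bag holds 4 vertices, so the decomposition has width 3, which upper-bounds the treewidth. For the lower bound, the 4 vertices {a, b, h, j} are pairwise adjacent, and any tree decomposition puts a clique entirely inside one bag — forcing width ≥ 3. Hence tw(G) = 3 exactly.

Treewidth 3.
One such decomposition:
Bags: B1 = {a, b, f, j}  B2 = {b, f, g, j}  B3 = {a, b, h, j}  B4 = {b, f, i, j}  B5 = {e, f, g, j}  B6 = {c, e, g, j}  B7 = {b, d, f, j}
Tree: B1–B2, B1–B3, B1–B4, B2–B5, B5–B6, B4–B7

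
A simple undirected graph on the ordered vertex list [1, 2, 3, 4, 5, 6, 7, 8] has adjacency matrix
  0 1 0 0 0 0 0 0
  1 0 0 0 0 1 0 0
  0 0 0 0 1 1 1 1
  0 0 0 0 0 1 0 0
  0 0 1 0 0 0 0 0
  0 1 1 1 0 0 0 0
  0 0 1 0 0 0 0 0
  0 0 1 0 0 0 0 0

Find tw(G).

A width-1 tree decomposition is:
Bags: B1 = {3, 6}  B2 = {2, 6}  B3 = {1, 2}  B4 = {3, 5}  B5 = {3, 7}  B6 = {4, 6}  B7 = {3, 8}
Tree: B1–B2, B2–B3, B1–B4, B1–B5, B1–B6, B4–B7
Every bag has size at most 2, so the width is 2 − 1 = 1 and tw(G) ≤ 1. G has an edge, so its treewidth is at least 1. Hence tw(G) = 1 exactly.

1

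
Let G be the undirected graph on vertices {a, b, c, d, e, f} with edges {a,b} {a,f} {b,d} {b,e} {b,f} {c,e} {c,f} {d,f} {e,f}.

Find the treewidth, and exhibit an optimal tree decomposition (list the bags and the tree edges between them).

Treewidth 2.
One such decomposition:
Bags: B1 = {b, e, f}  B2 = {a, b, f}  B3 = {c, e, f}  B4 = {b, d, f}
Tree: B1–B2, B1–B3, B1–B4

Each bag holds 3 vertices, so the decomposition has width 2, which upper-bounds the treewidth. On the other hand G contains the 3-clique {c, e, f}. A clique must lie in a single bag of any decomposition, so no decomposition can have width below 2. Combining the bounds, tw(G) = 2.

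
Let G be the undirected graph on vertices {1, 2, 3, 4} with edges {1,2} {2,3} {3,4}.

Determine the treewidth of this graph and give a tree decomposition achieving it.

Each bag holds 2 vertices, so the decomposition has width 1, which upper-bounds the treewidth. Any graph with an edge has treewidth ≥ 1, and G has the edge 3–2. Therefore the treewidth is 1.

Treewidth 1.
One optimal decomposition is:
Bags: B1 = {2, 3}  B2 = {3, 4}  B3 = {1, 2}
Tree: B1–B2, B1–B3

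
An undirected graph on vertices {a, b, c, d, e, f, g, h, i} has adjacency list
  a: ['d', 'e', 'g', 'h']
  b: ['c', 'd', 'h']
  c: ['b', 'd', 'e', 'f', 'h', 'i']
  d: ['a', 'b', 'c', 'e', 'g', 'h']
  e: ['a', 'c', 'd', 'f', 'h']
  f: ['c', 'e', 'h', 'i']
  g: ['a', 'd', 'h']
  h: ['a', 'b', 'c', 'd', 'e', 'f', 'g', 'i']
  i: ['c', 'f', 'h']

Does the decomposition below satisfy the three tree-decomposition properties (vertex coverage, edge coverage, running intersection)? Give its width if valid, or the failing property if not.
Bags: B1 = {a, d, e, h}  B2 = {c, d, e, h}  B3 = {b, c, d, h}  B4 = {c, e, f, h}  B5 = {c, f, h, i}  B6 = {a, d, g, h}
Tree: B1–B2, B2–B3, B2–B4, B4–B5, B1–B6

Every vertex of G appears in some bag (union = {a, b, c, d, e, f, g, h, i}); every edge is covered by a bag; and for each vertex v the set of bags containing v is connected in the bag tree. The decomposition is therefore valid. The largest bag has 4 vertices, so the width is 3.

Yes; width 3.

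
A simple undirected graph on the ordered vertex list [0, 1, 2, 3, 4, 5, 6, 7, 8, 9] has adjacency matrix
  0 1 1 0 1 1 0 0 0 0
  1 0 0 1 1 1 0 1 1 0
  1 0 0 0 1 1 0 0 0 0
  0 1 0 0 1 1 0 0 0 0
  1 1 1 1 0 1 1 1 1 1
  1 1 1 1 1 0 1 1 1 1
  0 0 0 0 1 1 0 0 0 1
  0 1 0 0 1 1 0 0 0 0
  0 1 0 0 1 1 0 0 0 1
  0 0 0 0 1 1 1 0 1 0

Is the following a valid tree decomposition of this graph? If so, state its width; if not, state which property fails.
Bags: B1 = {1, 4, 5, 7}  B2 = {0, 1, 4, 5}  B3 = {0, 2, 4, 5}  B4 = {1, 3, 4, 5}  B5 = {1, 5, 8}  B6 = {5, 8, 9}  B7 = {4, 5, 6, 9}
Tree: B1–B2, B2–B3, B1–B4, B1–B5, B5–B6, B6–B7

A tree decomposition must satisfy three properties: every vertex lies in some bag; for every edge, both endpoints lie together in some bag; and for every vertex, the bags containing it form a connected subtree. Here edge (4,8) lies in no bag, so the decomposition is invalid.

No — edge (4,8) lies in no bag.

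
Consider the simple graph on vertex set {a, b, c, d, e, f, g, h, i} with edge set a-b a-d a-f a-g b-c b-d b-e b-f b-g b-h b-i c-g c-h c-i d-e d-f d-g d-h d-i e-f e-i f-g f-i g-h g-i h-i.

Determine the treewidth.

4

A width-4 tree decomposition is:
Bags: B1 = {b, d, f, g, i}  B2 = {b, d, g, h, i}  B3 = {b, d, e, f, i}  B4 = {a, b, d, f, g}  B5 = {b, c, g, h, i}
Tree: B1–B2, B1–B3, B1–B4, B2–B5
The largest bag has 5 vertices, giving width 4; this decomposition certifies tw(G) ≤ 4. On the other hand G contains the 5-clique {b, d, g, h, i}. A clique must lie in a single bag of any decomposition, so no decomposition can have width below 4. Therefore the treewidth is 4.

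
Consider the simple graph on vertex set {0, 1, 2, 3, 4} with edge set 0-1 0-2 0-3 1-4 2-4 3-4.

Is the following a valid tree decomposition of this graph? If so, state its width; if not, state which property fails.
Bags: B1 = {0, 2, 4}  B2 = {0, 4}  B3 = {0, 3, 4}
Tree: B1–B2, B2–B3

No — vertex 1 appears in no bag.

A tree decomposition must satisfy three properties: every vertex lies in some bag; for every edge, both endpoints lie together in some bag; and for every vertex, the bags containing it form a connected subtree. Here vertex 1 appears in no bag, so the decomposition is invalid.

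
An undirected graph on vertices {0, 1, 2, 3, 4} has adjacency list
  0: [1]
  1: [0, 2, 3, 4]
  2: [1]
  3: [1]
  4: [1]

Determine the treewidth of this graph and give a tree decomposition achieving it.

Each bag holds 2 vertices, so the decomposition has width 1, which upper-bounds the treewidth. Any graph with an edge has treewidth ≥ 1, and G has the edge 1–0. Therefore the treewidth is 1.

Treewidth 1.
One such decomposition:
Bags: B1 = {0, 1}  B2 = {1, 4}  B3 = {1, 3}  B4 = {1, 2}
Tree: B1–B2, B1–B3, B3–B4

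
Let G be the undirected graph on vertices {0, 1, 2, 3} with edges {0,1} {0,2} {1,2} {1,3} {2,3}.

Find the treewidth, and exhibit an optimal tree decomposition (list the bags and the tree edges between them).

Treewidth 2.
One optimal decomposition is:
Bags: B1 = {0, 1, 2}  B2 = {1, 2, 3}
Tree: B1–B2

Every bag has size at most 3, so the width is 3 − 1 = 2 and tw(G) ≤ 2. Conversely, {0, 1, 2} is a clique of size 3, and the vertices of any clique must share a bag in every tree decomposition; so some bag has ≥ 3 vertices and tw(G) ≥ 2. The upper and lower bounds meet at 2, so that is the treewidth.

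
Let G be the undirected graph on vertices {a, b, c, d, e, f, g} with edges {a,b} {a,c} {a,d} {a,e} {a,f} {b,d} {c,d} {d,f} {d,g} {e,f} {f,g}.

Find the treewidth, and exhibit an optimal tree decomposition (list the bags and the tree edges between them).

Each bag holds 3 vertices, so the decomposition has width 2, which upper-bounds the treewidth. For the lower bound, the 3 vertices {d, f, g} are pairwise adjacent, and any tree decomposition puts a clique entirely inside one bag — forcing width ≥ 2. Hence tw(G) = 2 exactly.

Treewidth 2.
One such decomposition:
Bags: B1 = {a, d, f}  B2 = {a, c, d}  B3 = {d, f, g}  B4 = {a, e, f}  B5 = {a, b, d}
Tree: B1–B2, B1–B3, B1–B4, B1–B5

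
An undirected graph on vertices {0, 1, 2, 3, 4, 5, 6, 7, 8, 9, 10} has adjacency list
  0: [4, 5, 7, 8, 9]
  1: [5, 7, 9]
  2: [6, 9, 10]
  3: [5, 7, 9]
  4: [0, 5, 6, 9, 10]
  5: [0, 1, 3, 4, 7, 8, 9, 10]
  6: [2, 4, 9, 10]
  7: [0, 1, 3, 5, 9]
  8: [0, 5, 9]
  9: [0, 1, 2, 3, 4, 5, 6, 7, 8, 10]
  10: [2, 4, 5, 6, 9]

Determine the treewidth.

3

A width-3 tree decomposition is:
Bags: B1 = {4, 5, 9, 10}  B2 = {0, 4, 5, 9}  B3 = {4, 6, 9, 10}  B4 = {0, 5, 7, 9}  B5 = {0, 5, 8, 9}  B6 = {3, 5, 7, 9}  B7 = {1, 5, 7, 9}  B8 = {2, 6, 9, 10}
Tree: B1–B2, B1–B3, B2–B4, B2–B5, B4–B6, B4–B7, B3–B8
The largest bag has 4 vertices, giving width 3; this decomposition certifies tw(G) ≤ 3. For the lower bound, the 4 vertices {2, 6, 9, 10} are pairwise adjacent, and any tree decomposition puts a clique entirely inside one bag — forcing width ≥ 3. Therefore the treewidth is 3.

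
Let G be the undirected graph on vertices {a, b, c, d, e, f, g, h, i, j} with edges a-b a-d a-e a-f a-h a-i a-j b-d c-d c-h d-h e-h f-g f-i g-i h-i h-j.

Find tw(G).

A width-2 tree decomposition is:
Bags: B1 = {a, d, h}  B2 = {a, h, i}  B3 = {c, d, h}  B4 = {a, h, j}  B5 = {a, e, h}  B6 = {a, f, i}  B7 = {f, g, i}  B8 = {a, b, d}
Tree: B1–B2, B1–B3, B2–B4, B4–B5, B2–B6, B6–B7, B1–B8
The largest bag has 3 vertices, giving width 2; this decomposition certifies tw(G) ≤ 2. For the lower bound, the 3 vertices {f, g, i} are pairwise adjacent, and any tree decomposition puts a clique entirely inside one bag — forcing width ≥ 2. Therefore the treewidth is 2.

2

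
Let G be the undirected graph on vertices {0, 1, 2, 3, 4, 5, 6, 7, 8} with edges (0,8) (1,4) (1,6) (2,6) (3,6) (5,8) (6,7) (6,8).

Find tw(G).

A width-1 tree decomposition is:
Bags: B1 = {2, 6}  B2 = {6, 7}  B3 = {6, 8}  B4 = {1, 6}  B5 = {5, 8}  B6 = {0, 8}  B7 = {1, 4}  B8 = {3, 6}
Tree: B1–B2, B2–B3, B2–B4, B3–B5, B3–B6, B4–B7, B3–B8
Each bag holds 2 vertices, so the decomposition has width 1, which upper-bounds the treewidth. G has an edge, so its treewidth is at least 1. Hence tw(G) = 1 exactly.

1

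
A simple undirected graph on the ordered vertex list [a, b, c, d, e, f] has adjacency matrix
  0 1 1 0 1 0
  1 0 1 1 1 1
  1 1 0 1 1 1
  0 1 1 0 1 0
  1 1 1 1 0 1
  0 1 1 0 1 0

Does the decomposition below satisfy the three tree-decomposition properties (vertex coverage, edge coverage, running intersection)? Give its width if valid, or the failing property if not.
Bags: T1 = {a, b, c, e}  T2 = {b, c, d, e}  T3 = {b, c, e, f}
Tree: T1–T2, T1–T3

Vertex coverage: the bags together contain {a, b, c, d, e, f}, the full vertex set. Edge coverage: each edge of G has both endpoints in at least one bag. Running intersection: for every vertex, the bags containing it form a connected subtree. All three properties hold, so this is a valid tree decomposition of width max|bag| − 1 = 3, and hence tw(G) ≤ 3.

Yes; width 3.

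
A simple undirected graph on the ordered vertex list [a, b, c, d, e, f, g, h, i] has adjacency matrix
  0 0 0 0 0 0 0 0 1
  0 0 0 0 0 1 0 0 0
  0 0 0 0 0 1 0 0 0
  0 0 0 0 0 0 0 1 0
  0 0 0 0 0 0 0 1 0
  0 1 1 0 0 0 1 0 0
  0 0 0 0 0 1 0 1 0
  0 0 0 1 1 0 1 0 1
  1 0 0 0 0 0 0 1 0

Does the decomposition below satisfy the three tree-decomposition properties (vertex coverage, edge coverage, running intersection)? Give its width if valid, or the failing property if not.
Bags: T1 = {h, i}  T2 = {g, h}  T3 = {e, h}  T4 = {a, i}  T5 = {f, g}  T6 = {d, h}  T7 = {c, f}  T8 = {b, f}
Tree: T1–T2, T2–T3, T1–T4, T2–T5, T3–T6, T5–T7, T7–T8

Yes; width 1.

Every vertex of G appears in some bag (union = {a, b, c, d, e, f, g, h, i}); every edge is covered by a bag; and for each vertex v the set of bags containing v is connected in the bag tree. The decomposition is therefore valid. The largest bag has 2 vertices, so the width is 1.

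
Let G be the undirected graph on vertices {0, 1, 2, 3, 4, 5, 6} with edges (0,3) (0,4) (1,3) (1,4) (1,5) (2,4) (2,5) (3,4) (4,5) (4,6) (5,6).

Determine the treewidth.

2

A width-2 tree decomposition is:
Bags: B1 = {1, 4, 5}  B2 = {4, 5, 6}  B3 = {2, 4, 5}  B4 = {1, 3, 4}  B5 = {0, 3, 4}
Tree: B1–B2, B1–B3, B1–B4, B4–B5
Every bag has size at most 3, so the width is 3 − 1 = 2 and tw(G) ≤ 2. For the lower bound, the 3 vertices {0, 3, 4} are pairwise adjacent, and any tree decomposition puts a clique entirely inside one bag — forcing width ≥ 2. Therefore the treewidth is 2.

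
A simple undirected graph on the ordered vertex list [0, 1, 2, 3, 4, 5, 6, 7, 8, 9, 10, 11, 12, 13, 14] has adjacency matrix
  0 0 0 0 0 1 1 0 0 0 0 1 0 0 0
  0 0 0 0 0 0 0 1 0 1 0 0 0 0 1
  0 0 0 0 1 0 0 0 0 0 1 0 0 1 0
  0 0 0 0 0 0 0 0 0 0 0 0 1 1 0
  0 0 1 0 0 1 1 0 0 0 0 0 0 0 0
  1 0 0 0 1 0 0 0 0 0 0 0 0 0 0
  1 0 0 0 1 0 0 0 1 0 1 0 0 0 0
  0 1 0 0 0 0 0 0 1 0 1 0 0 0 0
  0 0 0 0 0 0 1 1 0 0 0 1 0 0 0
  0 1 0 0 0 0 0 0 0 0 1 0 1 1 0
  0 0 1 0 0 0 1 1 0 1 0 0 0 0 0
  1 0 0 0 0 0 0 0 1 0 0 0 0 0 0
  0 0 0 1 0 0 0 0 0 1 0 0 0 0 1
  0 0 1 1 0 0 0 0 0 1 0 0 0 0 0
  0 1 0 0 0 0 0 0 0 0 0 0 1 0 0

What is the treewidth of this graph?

A width-3 tree decomposition is:
Bags: B1 = {0, 5, 8, 11}  B2 = {0, 5, 6, 8}  B3 = {4, 5, 6, 8}  B4 = {4, 6, 7, 8}  B5 = {4, 6, 7, 10}  B6 = {2, 4, 7, 10}  B7 = {1, 2, 7, 10}  B8 = {1, 2, 9, 10}  B9 = {1, 2, 9, 13}  B10 = {1, 9, 13, 14}  B11 = {9, 12, 13, 14}  B12 = {3, 12, 13, 14}
Tree: B1–B2, B2–B3, B3–B4, B4–B5, B5–B6, B6–B7, B7–B8, B8–B9, B9–B10, B10–B11, B11–B12
The largest bag has 4 vertices, giving width 3; this decomposition certifies tw(G) ≤ 3. For the lower bound: the 4 vertex sets {0,5,11}, {8}, {6}, {2,4,7,10} are disjoint, each induces a connected subgraph, and every pair is joined by at least one edge of G. Contracting each set to a single vertex therefore yields K_{4} as a minor, and since treewidth is minor-monotone, tw(G) ≥ tw(K_{4}) = 3. Therefore the treewidth is 3.

3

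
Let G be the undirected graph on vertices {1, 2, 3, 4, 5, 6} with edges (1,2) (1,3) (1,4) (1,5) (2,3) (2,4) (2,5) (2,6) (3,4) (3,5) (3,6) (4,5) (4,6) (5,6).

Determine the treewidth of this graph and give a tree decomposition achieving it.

Each bag holds 5 vertices, so the decomposition has width 4, which upper-bounds the treewidth. On the other hand G contains the 5-clique {1, 2, 3, 4, 5}. A clique must lie in a single bag of any decomposition, so no decomposition can have width below 4. Hence tw(G) = 4 exactly.

Treewidth 4.
Bags: B1 = {1, 2, 3, 4, 5}  B2 = {2, 3, 4, 5, 6}
Tree: B1–B2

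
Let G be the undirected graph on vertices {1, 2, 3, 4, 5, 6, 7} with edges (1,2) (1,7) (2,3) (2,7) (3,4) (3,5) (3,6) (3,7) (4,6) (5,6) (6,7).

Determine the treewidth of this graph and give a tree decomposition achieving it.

Treewidth 2.
One such decomposition:
Bags: B1 = {3, 6, 7}  B2 = {2, 3, 7}  B3 = {3, 5, 6}  B4 = {1, 2, 7}  B5 = {3, 4, 6}
Tree: B1–B2, B1–B3, B2–B4, B1–B5

Every bag has size at most 3, so the width is 3 − 1 = 2 and tw(G) ≤ 2. On the other hand G contains the 3-clique {1, 2, 7}. A clique must lie in a single bag of any decomposition, so no decomposition can have width below 2. Therefore the treewidth is 2.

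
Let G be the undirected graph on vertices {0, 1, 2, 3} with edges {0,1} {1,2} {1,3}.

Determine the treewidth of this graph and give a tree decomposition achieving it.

Each bag holds 2 vertices, so the decomposition has width 1, which upper-bounds the treewidth. G has an edge, so its treewidth is at least 1. The upper and lower bounds meet at 1, so that is the treewidth.

Treewidth 1.
Bags: B1 = {1, 2}  B2 = {0, 1}  B3 = {1, 3}
Tree: B1–B2, B1–B3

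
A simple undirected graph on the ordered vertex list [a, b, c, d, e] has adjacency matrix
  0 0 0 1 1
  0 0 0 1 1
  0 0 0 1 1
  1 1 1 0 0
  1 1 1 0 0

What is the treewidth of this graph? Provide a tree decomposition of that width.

Treewidth 2.
One optimal decomposition is:
Bags: B1 = {c, d, e}  B2 = {a, d, e}  B3 = {b, d, e}
Tree: B1–B2, B2–B3

The largest bag has 3 vertices, giving width 2; this decomposition certifies tw(G) ≤ 2. Since c–d–a–e–c is a cycle in G, G is not acyclic. Forests are exactly the graphs of treewidth ≤ 1, so tw(G) ≥ 2. Hence tw(G) = 2 exactly.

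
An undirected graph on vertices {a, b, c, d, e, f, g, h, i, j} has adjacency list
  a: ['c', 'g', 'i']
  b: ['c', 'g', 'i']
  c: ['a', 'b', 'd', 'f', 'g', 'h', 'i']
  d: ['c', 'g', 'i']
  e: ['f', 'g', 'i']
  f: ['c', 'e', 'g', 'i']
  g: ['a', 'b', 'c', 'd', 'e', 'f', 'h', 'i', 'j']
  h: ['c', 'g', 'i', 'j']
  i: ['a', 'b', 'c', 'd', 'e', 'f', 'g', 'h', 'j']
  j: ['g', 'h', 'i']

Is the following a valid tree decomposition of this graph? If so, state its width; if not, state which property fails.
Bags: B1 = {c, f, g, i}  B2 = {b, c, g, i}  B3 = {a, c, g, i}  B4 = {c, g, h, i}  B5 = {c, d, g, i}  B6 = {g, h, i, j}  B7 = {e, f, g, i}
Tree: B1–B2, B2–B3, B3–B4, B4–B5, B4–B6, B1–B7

Yes; width 3.

Vertex coverage: the bags together contain {a, b, c, d, e, f, g, h, i, j}, the full vertex set. Edge coverage: each edge of G has both endpoints in at least one bag. Running intersection: for every vertex, the bags containing it form a connected subtree. All three properties hold, so this is a valid tree decomposition of width max|bag| − 1 = 3, and hence tw(G) ≤ 3.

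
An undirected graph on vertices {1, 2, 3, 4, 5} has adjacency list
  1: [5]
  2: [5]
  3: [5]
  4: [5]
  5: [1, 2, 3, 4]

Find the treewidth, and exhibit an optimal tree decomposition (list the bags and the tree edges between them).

Every bag has size at most 2, so the width is 2 − 1 = 1 and tw(G) ≤ 1. Any graph with an edge has treewidth ≥ 1, and G has the edge 5–2. Combining the bounds, tw(G) = 1.

Treewidth 1.
One optimal decomposition is:
Bags: B1 = {2, 5}  B2 = {3, 5}  B3 = {4, 5}  B4 = {1, 5}
Tree: B1–B2, B2–B3, B3–B4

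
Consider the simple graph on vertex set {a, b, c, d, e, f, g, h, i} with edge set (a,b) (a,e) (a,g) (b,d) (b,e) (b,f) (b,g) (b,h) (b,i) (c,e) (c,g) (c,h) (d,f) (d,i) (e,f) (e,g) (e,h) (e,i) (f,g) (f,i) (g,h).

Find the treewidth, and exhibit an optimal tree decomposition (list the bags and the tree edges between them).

Treewidth 3.
One optimal decomposition is:
Bags: B1 = {b, e, f, g}  B2 = {a, b, e, g}  B3 = {b, e, f, i}  B4 = {b, e, g, h}  B5 = {b, d, f, i}  B6 = {c, e, g, h}
Tree: B1–B2, B1–B3, B1–B4, B3–B5, B4–B6

Every bag has size at most 4, so the width is 4 − 1 = 3 and tw(G) ≤ 3. On the other hand G contains the 4-clique {c, e, g, h}. A clique must lie in a single bag of any decomposition, so no decomposition can have width below 3. Hence tw(G) = 3 exactly.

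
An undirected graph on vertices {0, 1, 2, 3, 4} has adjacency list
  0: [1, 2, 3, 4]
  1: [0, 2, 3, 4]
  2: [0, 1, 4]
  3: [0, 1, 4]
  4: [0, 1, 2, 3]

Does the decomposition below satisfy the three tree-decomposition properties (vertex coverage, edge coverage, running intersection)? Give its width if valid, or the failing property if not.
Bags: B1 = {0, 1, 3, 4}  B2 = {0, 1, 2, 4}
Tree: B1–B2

Checking the three conditions: (i) the bags cover all of {0, 1, 2, 3, 4}; (ii) for each edge, some bag contains both endpoints; (iii) the bags containing any fixed vertex form a subtree. All hold, so the decomposition is valid with width 4 − 1 = 3.

Yes; width 3.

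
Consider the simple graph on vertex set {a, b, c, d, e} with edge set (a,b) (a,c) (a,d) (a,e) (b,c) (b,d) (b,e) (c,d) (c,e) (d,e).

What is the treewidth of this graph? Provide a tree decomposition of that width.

A single bag containing all 5 vertices is trivially a valid decomposition of width 4. On the other hand G contains the 5-clique {a, b, c, d, e}. A clique must lie in a single bag of any decomposition, so no decomposition can have width below 4. Hence tw(G) = 4 exactly.

Treewidth 4.
One optimal decomposition is:
Bags: B1 = {a, b, c, d, e}
Tree: (single bag)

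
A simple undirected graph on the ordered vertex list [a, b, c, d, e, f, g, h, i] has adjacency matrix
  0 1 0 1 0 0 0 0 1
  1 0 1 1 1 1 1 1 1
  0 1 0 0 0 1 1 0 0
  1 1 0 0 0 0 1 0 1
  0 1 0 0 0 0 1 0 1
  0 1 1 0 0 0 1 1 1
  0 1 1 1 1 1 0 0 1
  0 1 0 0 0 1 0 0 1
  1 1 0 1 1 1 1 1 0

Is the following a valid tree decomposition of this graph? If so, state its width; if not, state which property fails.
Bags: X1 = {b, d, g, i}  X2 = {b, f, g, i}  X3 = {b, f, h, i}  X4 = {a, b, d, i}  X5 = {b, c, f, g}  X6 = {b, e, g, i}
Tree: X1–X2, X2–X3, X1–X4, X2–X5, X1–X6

Every vertex of G appears in some bag (union = {a, b, c, d, e, f, g, h, i}); every edge is covered by a bag; and for each vertex v the set of bags containing v is connected in the bag tree. The decomposition is therefore valid. The largest bag has 4 vertices, so the width is 3.

Yes; width 3.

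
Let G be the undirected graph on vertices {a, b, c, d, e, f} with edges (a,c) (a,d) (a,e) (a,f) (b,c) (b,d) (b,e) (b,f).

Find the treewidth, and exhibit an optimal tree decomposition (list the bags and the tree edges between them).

Every bag has size at most 3, so the width is 3 − 1 = 2 and tw(G) ≤ 2. Since e–b–c–a–e is a cycle in G, G is not acyclic. Forests are exactly the graphs of treewidth ≤ 1, so tw(G) ≥ 2. Hence tw(G) = 2 exactly.

Treewidth 2.
One such decomposition:
Bags: B1 = {a, b, e}  B2 = {a, b, c}  B3 = {a, b, d}  B4 = {a, b, f}
Tree: B1–B2, B2–B3, B3–B4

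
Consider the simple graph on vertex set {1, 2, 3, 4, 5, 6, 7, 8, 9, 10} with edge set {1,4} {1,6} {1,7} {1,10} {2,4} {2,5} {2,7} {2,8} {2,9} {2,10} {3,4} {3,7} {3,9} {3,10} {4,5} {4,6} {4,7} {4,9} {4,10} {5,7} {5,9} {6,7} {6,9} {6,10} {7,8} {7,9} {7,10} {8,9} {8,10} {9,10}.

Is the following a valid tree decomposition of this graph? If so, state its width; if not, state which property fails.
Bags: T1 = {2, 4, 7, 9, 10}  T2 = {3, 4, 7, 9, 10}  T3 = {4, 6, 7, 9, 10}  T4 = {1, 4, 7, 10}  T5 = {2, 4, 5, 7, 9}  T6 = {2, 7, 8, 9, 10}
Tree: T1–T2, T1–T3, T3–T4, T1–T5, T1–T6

No — edge (6,1) lies in no bag.

A tree decomposition must satisfy three properties: every vertex lies in some bag; for every edge, both endpoints lie together in some bag; and for every vertex, the bags containing it form a connected subtree. Here edge (6,1) lies in no bag, so the decomposition is invalid.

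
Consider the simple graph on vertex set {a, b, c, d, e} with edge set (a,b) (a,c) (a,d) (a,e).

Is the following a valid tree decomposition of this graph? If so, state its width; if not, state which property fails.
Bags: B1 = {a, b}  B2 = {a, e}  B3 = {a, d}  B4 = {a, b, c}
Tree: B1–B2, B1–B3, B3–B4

No — bags containing vertex b are not connected in the tree.

A tree decomposition must satisfy three properties: every vertex lies in some bag; for every edge, both endpoints lie together in some bag; and for every vertex, the bags containing it form a connected subtree. Here bags containing vertex b are not connected in the tree, so the decomposition is invalid.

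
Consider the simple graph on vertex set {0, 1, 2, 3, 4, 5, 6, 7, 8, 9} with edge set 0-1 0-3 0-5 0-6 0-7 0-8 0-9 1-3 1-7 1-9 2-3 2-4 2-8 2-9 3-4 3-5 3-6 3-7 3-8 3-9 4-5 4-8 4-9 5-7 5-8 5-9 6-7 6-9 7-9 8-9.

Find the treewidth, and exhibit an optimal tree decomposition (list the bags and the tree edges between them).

The largest bag has 5 vertices, giving width 4; this decomposition certifies tw(G) ≤ 4. For the lower bound, the 5 vertices {0, 3, 5, 8, 9} are pairwise adjacent, and any tree decomposition puts a clique entirely inside one bag — forcing width ≥ 4. The upper and lower bounds meet at 4, so that is the treewidth.

Treewidth 4.
Bags: B1 = {2, 3, 4, 8, 9}  B2 = {3, 4, 5, 8, 9}  B3 = {0, 3, 5, 8, 9}  B4 = {0, 3, 5, 7, 9}  B5 = {0, 3, 6, 7, 9}  B6 = {0, 1, 3, 7, 9}
Tree: B1–B2, B2–B3, B3–B4, B4–B5, B5–B6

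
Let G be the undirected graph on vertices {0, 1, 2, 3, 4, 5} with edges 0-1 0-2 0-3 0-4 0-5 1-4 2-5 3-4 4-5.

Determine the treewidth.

2

A width-2 tree decomposition is:
Bags: B1 = {0, 1, 4}  B2 = {0, 4, 5}  B3 = {0, 2, 5}  B4 = {0, 3, 4}
Tree: B1–B2, B2–B3, B2–B4
The largest bag has 3 vertices, giving width 2; this decomposition certifies tw(G) ≤ 2. On the other hand G contains the 3-clique {0, 2, 5}. A clique must lie in a single bag of any decomposition, so no decomposition can have width below 2. The upper and lower bounds meet at 2, so that is the treewidth.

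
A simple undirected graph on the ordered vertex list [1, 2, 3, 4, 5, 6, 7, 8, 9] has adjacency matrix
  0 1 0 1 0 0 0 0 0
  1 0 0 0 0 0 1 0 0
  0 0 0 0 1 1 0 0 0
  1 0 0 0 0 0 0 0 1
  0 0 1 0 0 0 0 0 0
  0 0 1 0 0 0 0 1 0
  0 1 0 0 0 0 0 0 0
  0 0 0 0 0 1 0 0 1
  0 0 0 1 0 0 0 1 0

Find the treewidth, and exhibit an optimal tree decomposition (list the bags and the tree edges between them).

Treewidth 1.
Bags: B1 = {3, 5}  B2 = {3, 6}  B3 = {6, 8}  B4 = {8, 9}  B5 = {4, 9}  B6 = {1, 4}  B7 = {1, 2}  B8 = {2, 7}
Tree: B1–B2, B2–B3, B3–B4, B4–B5, B5–B6, B6–B7, B7–B8

Each bag holds 2 vertices, so the decomposition has width 1, which upper-bounds the treewidth. G has an edge, so its treewidth is at least 1. Combining the bounds, tw(G) = 1.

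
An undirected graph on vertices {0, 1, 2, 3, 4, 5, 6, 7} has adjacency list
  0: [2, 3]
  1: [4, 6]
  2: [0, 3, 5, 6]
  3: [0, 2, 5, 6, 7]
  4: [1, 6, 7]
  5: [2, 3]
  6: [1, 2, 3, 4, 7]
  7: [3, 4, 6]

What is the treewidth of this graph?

2

A width-2 tree decomposition is:
Bags: B1 = {4, 6, 7}  B2 = {3, 6, 7}  B3 = {1, 4, 6}  B4 = {2, 3, 6}  B5 = {0, 2, 3}  B6 = {2, 3, 5}
Tree: B1–B2, B1–B3, B2–B4, B4–B5, B4–B6
Each bag holds 3 vertices, so the decomposition has width 2, which upper-bounds the treewidth. Conversely, {1, 4, 6} is a clique of size 3, and the vertices of any clique must share a bag in every tree decomposition; so some bag has ≥ 3 vertices and tw(G) ≥ 2. Therefore the treewidth is 2.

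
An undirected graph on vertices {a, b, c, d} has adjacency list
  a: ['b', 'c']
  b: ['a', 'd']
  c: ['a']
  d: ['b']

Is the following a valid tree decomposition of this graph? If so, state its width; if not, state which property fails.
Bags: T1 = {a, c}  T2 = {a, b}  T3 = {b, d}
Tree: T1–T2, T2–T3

Every vertex of G appears in some bag (union = {a, b, c, d}); every edge is covered by a bag; and for each vertex v the set of bags containing v is connected in the bag tree. The decomposition is therefore valid. The largest bag has 2 vertices, so the width is 1.

Yes; width 1.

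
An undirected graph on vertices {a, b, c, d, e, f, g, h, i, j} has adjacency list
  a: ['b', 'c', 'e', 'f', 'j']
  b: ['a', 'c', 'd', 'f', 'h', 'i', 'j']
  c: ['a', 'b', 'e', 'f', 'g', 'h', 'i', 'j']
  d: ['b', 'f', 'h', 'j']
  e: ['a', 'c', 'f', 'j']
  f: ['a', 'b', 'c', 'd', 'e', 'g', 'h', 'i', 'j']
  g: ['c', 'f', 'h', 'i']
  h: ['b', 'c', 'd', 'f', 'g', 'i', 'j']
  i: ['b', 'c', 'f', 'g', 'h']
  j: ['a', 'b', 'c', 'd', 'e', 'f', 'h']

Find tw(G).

A width-4 tree decomposition is:
Bags: B1 = {b, c, f, h, j}  B2 = {b, c, f, h, i}  B3 = {a, b, c, f, j}  B4 = {a, c, e, f, j}  B5 = {c, f, g, h, i}  B6 = {b, d, f, h, j}
Tree: B1–B2, B1–B3, B3–B4, B2–B5, B1–B6
Each bag holds 5 vertices, so the decomposition has width 4, which upper-bounds the treewidth. Conversely, {b, d, f, h, j} is a clique of size 5, and the vertices of any clique must share a bag in every tree decomposition; so some bag has ≥ 5 vertices and tw(G) ≥ 4. Combining the bounds, tw(G) = 4.

4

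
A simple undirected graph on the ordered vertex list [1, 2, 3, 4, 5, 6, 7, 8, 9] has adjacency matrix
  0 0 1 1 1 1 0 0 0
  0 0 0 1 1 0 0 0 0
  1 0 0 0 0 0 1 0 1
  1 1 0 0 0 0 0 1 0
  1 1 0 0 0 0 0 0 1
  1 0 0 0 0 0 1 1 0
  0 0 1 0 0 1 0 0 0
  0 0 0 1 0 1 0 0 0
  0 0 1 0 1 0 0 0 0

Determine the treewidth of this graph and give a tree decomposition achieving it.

Each bag holds 4 vertices, so the decomposition has width 3, which upper-bounds the treewidth. For the lower bound: the 4 vertex sets {3,7,9}, {6}, {1}, {2,4,5,8} are disjoint, each induces a connected subgraph, and every pair is joined by at least one edge of G. Contracting each set to a single vertex therefore yields K_{4} as a minor, and since treewidth is minor-monotone, tw(G) ≥ tw(K_{4}) = 3. The upper and lower bounds meet at 3, so that is the treewidth.

Treewidth 3.
One optimal decomposition is:
Bags: B1 = {3, 6, 7, 9}  B2 = {1, 3, 6, 9}  B3 = {1, 5, 6, 9}  B4 = {1, 5, 6, 8}  B5 = {1, 4, 5, 8}  B6 = {2, 4, 5, 8}
Tree: B1–B2, B2–B3, B3–B4, B4–B5, B5–B6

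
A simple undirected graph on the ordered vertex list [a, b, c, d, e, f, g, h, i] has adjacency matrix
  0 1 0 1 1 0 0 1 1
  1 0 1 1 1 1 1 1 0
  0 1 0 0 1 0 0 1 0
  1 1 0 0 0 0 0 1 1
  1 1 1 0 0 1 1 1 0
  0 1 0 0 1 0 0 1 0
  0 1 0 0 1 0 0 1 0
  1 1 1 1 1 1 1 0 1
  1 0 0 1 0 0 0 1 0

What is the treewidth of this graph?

3

A width-3 tree decomposition is:
Bags: B1 = {a, b, d, h}  B2 = {a, b, e, h}  B3 = {a, d, h, i}  B4 = {b, e, g, h}  B5 = {b, c, e, h}  B6 = {b, e, f, h}
Tree: B1–B2, B1–B3, B2–B4, B4–B5, B5–B6
The largest bag has 4 vertices, giving width 3; this decomposition certifies tw(G) ≤ 3. On the other hand G contains the 4-clique {a, b, d, h}. A clique must lie in a single bag of any decomposition, so no decomposition can have width below 3. Combining the bounds, tw(G) = 3.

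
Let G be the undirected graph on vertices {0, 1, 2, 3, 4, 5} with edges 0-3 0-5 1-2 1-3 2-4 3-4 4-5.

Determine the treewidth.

A width-2 tree decomposition is:
Bags: B1 = {1, 2, 3}  B2 = {2, 3, 4}  B3 = {0, 3, 4}  B4 = {0, 4, 5}
Tree: B1–B2, B2–B3, B3–B4
Every bag has size at most 3, so the width is 3 − 1 = 2 and tw(G) ≤ 2. For the lower bound, G contains the cycle 1–2–4–3–1, so G is not a forest; only forests have treewidth ≤ 1, hence tw(G) ≥ 2. Therefore the treewidth is 2.

2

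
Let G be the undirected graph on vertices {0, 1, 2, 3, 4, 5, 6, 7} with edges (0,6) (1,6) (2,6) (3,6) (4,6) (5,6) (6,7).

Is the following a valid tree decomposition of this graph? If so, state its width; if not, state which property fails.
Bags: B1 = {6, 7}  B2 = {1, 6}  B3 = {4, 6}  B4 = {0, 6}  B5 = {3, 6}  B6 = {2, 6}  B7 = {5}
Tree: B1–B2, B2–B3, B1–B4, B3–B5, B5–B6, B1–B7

A tree decomposition must satisfy three properties: every vertex lies in some bag; for every edge, both endpoints lie together in some bag; and for every vertex, the bags containing it form a connected subtree. Here edge (6,5) lies in no bag, so the decomposition is invalid.

No — edge (6,5) lies in no bag.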